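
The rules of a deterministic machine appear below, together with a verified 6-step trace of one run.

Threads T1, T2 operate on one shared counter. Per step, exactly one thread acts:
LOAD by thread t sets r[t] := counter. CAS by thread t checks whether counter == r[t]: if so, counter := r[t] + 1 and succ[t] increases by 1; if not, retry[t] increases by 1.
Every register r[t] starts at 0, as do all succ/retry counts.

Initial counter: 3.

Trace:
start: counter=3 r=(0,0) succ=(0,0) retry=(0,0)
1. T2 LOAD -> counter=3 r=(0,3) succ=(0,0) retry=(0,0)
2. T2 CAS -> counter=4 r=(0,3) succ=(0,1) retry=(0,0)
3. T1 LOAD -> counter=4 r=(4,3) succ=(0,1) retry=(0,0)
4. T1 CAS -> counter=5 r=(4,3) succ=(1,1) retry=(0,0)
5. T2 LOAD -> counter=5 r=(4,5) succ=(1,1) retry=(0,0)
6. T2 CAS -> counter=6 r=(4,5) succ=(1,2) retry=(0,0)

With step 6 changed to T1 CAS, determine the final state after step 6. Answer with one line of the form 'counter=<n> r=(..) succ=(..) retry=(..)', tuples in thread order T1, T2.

counter=5 r=(4,5) succ=(1,1) retry=(1,0)

(re-executing from step 6 with the substitution; state before step 6: counter=5 r=(4,5) succ=(1,1) retry=(0,0))
6. T1 CAS -> counter=5 r=(4,5) succ=(1,1) retry=(1,0)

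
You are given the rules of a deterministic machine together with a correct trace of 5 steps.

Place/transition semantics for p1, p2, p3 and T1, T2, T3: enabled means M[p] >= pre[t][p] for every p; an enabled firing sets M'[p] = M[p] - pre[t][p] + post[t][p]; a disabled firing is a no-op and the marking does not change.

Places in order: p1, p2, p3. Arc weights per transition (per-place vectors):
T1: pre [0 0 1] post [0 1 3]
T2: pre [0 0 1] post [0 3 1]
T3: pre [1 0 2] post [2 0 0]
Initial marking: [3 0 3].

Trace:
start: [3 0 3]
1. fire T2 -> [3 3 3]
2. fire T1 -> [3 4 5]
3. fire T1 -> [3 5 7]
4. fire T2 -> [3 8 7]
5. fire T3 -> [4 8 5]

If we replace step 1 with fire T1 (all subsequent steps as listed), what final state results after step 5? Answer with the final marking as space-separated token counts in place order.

(re-executing from step 1 with the substitution; state before step 1: [3 0 3])
1. fire T1 -> [3 1 5]
2. fire T1 -> [3 2 7]
3. fire T1 -> [3 3 9]
4. fire T2 -> [3 6 9]
5. fire T3 -> [4 6 7]

4 6 7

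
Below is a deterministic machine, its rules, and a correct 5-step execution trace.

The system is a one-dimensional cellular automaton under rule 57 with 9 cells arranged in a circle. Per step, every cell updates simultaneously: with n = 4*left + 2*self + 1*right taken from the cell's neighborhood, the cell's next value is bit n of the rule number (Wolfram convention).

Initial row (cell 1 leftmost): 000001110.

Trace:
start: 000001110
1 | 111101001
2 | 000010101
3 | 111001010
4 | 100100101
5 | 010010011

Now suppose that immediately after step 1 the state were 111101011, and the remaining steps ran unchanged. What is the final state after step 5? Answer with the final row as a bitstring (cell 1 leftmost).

state after step 1 := 111101011
2 | 000010110
3 | 111001101
4 | 000101011
5 | 110010110

110010110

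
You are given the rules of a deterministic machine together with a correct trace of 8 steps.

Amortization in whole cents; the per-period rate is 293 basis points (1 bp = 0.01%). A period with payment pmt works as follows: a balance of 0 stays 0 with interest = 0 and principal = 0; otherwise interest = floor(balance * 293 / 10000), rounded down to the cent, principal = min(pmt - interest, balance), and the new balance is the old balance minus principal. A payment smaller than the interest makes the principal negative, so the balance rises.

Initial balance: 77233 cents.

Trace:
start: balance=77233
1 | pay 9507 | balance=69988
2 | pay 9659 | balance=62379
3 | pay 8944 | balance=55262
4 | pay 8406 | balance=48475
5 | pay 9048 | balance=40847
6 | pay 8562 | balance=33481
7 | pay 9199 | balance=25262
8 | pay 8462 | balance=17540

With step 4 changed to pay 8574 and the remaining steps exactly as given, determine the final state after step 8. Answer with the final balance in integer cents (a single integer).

17351

(re-executing from step 4 with the substitution; state before step 4: balance=55262)
4 | pay 8574 | balance=48307
5 | pay 9048 | balance=40674
6 | pay 8562 | balance=33303
7 | pay 9199 | balance=25079
8 | pay 8462 | balance=17351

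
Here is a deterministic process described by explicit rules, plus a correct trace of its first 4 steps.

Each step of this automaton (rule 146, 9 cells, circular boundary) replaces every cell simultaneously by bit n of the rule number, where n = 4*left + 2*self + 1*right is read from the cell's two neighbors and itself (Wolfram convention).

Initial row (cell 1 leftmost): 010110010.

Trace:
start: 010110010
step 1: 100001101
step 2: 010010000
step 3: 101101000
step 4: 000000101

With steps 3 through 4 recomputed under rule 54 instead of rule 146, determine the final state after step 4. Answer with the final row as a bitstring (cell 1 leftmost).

(re-executing steps 3..4 under rule 54; state before step 3: 010010000)
step 3: 111111000
step 4: 000000101

000000101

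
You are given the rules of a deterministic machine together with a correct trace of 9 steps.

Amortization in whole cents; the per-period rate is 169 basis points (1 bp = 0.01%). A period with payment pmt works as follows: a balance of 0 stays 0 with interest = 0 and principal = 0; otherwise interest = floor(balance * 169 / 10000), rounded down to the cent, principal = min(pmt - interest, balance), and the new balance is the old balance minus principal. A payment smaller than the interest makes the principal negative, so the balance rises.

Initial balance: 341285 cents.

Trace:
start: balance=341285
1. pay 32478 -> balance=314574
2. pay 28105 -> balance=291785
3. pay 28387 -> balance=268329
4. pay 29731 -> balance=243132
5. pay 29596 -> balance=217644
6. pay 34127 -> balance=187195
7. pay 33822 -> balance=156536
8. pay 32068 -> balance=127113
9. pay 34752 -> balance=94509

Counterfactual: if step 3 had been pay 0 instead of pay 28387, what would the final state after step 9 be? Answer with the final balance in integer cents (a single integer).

(re-executing from step 3 with the substitution; state before step 3: balance=291785)
3. pay 0 -> balance=296716
4. pay 29731 -> balance=271999
5. pay 29596 -> balance=246999
6. pay 34127 -> balance=217046
7. pay 33822 -> balance=186892
8. pay 32068 -> balance=157982
9. pay 34752 -> balance=125899

125899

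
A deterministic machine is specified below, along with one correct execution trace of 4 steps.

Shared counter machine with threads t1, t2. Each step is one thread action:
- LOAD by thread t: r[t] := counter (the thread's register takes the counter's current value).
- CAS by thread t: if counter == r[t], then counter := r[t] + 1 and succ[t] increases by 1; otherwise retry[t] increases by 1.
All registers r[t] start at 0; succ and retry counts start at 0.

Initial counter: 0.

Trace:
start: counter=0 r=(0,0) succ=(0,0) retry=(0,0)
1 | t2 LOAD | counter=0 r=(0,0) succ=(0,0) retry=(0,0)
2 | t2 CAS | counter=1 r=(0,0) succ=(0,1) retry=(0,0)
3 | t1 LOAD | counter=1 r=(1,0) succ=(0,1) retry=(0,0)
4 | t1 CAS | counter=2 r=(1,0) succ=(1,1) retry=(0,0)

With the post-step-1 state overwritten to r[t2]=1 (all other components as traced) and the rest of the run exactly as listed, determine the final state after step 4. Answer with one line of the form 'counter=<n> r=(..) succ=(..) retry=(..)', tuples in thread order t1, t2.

state after step 1 := counter=0 r=(0,1) succ=(0,0) retry=(0,0)
2 | t2 CAS | counter=0 r=(0,1) succ=(0,0) retry=(0,1)
3 | t1 LOAD | counter=0 r=(0,1) succ=(0,0) retry=(0,1)
4 | t1 CAS | counter=1 r=(0,1) succ=(1,0) retry=(0,1)

counter=1 r=(0,1) succ=(1,0) retry=(0,1)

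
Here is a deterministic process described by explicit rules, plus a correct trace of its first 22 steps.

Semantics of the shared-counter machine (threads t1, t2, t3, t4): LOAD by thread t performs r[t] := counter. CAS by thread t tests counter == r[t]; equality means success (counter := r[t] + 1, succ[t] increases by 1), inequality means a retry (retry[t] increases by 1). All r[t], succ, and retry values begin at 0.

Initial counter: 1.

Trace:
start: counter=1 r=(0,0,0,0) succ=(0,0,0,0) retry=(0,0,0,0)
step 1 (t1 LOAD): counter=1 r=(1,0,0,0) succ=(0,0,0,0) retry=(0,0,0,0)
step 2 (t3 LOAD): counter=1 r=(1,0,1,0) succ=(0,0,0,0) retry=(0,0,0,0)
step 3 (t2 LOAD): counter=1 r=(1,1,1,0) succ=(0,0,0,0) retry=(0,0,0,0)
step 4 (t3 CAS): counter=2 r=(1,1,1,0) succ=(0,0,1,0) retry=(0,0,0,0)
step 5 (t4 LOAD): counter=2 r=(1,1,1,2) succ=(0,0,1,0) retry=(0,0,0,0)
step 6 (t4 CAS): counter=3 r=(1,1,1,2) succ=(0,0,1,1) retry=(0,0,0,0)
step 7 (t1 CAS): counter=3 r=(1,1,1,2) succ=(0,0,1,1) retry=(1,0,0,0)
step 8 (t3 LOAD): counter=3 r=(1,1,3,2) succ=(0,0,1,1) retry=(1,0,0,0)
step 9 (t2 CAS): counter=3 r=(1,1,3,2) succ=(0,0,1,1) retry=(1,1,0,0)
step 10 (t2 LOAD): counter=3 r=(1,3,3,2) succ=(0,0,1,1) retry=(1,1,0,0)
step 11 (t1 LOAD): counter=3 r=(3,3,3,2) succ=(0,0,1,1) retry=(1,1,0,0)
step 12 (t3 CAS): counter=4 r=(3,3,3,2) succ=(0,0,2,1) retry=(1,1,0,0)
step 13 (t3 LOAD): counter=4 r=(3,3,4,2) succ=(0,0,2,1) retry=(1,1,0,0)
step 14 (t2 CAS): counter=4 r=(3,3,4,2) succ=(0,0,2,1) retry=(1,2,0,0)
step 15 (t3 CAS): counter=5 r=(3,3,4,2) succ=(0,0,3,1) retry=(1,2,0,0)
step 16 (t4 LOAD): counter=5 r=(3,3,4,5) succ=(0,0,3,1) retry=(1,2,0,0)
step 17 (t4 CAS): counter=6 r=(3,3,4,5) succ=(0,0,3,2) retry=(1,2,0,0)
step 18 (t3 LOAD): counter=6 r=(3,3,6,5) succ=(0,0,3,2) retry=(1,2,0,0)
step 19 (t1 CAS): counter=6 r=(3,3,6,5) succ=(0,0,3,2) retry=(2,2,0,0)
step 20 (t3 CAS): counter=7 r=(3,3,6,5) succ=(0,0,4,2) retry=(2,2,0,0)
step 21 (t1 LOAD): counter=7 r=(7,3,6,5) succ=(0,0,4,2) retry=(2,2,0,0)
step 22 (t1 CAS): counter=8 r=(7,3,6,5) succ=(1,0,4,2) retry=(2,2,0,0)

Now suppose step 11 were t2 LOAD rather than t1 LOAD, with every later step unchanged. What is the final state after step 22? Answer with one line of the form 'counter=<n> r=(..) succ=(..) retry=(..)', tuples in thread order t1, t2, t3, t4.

(re-executing from step 11 with the substitution; state before step 11: counter=3 r=(1,3,3,2) succ=(0,0,1,1) retry=(1,1,0,0))
step 11 (t2 LOAD): counter=3 r=(1,3,3,2) succ=(0,0,1,1) retry=(1,1,0,0)
step 12 (t3 CAS): counter=4 r=(1,3,3,2) succ=(0,0,2,1) retry=(1,1,0,0)
step 13 (t3 LOAD): counter=4 r=(1,3,4,2) succ=(0,0,2,1) retry=(1,1,0,0)
step 14 (t2 CAS): counter=4 r=(1,3,4,2) succ=(0,0,2,1) retry=(1,2,0,0)
step 15 (t3 CAS): counter=5 r=(1,3,4,2) succ=(0,0,3,1) retry=(1,2,0,0)
step 16 (t4 LOAD): counter=5 r=(1,3,4,5) succ=(0,0,3,1) retry=(1,2,0,0)
step 17 (t4 CAS): counter=6 r=(1,3,4,5) succ=(0,0,3,2) retry=(1,2,0,0)
step 18 (t3 LOAD): counter=6 r=(1,3,6,5) succ=(0,0,3,2) retry=(1,2,0,0)
step 19 (t1 CAS): counter=6 r=(1,3,6,5) succ=(0,0,3,2) retry=(2,2,0,0)
step 20 (t3 CAS): counter=7 r=(1,3,6,5) succ=(0,0,4,2) retry=(2,2,0,0)
step 21 (t1 LOAD): counter=7 r=(7,3,6,5) succ=(0,0,4,2) retry=(2,2,0,0)
step 22 (t1 CAS): counter=8 r=(7,3,6,5) succ=(1,0,4,2) retry=(2,2,0,0)

counter=8 r=(7,3,6,5) succ=(1,0,4,2) retry=(2,2,0,0)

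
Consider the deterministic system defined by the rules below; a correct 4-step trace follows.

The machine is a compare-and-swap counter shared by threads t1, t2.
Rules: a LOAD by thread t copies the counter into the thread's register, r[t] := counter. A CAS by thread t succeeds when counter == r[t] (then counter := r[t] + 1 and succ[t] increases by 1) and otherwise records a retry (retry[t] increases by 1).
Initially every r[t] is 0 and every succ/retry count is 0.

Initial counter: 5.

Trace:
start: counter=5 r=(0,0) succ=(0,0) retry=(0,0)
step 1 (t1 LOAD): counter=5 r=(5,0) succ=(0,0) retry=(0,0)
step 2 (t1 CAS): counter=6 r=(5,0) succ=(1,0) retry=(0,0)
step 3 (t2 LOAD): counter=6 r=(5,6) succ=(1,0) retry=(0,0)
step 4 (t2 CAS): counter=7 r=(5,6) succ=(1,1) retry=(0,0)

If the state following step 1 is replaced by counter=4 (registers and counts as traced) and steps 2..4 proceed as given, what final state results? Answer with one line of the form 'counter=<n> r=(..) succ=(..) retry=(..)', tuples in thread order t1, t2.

state after step 1 := counter=4 r=(5,0) succ=(0,0) retry=(0,0)
step 2 (t1 CAS): counter=4 r=(5,0) succ=(0,0) retry=(1,0)
step 3 (t2 LOAD): counter=4 r=(5,4) succ=(0,0) retry=(1,0)
step 4 (t2 CAS): counter=5 r=(5,4) succ=(0,1) retry=(1,0)

counter=5 r=(5,4) succ=(0,1) retry=(1,0)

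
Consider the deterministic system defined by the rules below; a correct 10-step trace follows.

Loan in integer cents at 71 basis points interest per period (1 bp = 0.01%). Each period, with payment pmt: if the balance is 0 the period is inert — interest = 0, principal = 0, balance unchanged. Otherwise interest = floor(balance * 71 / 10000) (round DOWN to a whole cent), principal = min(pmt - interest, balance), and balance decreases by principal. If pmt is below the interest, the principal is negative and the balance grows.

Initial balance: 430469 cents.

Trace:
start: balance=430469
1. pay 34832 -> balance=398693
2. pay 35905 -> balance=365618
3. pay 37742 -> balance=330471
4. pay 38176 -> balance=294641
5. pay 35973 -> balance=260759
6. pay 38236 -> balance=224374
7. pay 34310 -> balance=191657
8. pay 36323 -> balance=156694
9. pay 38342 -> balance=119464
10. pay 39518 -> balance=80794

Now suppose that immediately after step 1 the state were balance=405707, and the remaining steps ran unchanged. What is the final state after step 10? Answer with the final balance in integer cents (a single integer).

state after step 1 := balance=405707
2. pay 35905 -> balance=372682
3. pay 37742 -> balance=337586
4. pay 38176 -> balance=301806
5. pay 35973 -> balance=267975
6. pay 38236 -> balance=231641
7. pay 34310 -> balance=198975
8. pay 36323 -> balance=164064
9. pay 38342 -> balance=126886
10. pay 39518 -> balance=88268

88268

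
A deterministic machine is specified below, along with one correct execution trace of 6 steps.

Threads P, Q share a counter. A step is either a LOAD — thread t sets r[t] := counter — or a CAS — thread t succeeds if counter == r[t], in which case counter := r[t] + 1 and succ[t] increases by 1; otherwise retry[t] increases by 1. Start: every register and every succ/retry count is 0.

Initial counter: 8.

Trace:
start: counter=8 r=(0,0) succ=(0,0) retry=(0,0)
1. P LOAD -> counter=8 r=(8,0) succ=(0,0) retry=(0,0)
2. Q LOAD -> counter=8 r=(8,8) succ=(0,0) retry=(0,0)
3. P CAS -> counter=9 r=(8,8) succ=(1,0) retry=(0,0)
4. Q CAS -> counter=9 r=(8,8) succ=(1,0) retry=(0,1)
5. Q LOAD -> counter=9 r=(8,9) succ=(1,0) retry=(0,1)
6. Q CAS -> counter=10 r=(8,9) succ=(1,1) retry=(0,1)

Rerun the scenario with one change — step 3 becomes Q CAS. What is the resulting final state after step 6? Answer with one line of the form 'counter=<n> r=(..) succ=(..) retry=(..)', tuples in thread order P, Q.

counter=10 r=(8,9) succ=(0,2) retry=(0,1)

(re-executing from step 3 with the substitution; state before step 3: counter=8 r=(8,8) succ=(0,0) retry=(0,0))
3. Q CAS -> counter=9 r=(8,8) succ=(0,1) retry=(0,0)
4. Q CAS -> counter=9 r=(8,8) succ=(0,1) retry=(0,1)
5. Q LOAD -> counter=9 r=(8,9) succ=(0,1) retry=(0,1)
6. Q CAS -> counter=10 r=(8,9) succ=(0,2) retry=(0,1)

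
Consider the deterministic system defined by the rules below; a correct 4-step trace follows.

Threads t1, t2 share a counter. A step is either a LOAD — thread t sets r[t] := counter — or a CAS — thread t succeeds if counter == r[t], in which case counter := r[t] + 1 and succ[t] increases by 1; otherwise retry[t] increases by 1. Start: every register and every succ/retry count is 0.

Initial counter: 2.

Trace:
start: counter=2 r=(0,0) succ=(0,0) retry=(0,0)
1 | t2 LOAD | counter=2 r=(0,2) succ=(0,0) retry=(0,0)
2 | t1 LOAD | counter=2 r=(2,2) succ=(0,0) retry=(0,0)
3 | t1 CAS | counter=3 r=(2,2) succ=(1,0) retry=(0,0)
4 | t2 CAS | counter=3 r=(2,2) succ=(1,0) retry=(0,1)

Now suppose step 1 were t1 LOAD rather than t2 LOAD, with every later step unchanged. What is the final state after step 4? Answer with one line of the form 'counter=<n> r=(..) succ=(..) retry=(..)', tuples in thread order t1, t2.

counter=3 r=(2,0) succ=(1,0) retry=(0,1)

(re-executing from step 1 with the substitution; state before step 1: counter=2 r=(0,0) succ=(0,0) retry=(0,0))
1 | t1 LOAD | counter=2 r=(2,0) succ=(0,0) retry=(0,0)
2 | t1 LOAD | counter=2 r=(2,0) succ=(0,0) retry=(0,0)
3 | t1 CAS | counter=3 r=(2,0) succ=(1,0) retry=(0,0)
4 | t2 CAS | counter=3 r=(2,0) succ=(1,0) retry=(0,1)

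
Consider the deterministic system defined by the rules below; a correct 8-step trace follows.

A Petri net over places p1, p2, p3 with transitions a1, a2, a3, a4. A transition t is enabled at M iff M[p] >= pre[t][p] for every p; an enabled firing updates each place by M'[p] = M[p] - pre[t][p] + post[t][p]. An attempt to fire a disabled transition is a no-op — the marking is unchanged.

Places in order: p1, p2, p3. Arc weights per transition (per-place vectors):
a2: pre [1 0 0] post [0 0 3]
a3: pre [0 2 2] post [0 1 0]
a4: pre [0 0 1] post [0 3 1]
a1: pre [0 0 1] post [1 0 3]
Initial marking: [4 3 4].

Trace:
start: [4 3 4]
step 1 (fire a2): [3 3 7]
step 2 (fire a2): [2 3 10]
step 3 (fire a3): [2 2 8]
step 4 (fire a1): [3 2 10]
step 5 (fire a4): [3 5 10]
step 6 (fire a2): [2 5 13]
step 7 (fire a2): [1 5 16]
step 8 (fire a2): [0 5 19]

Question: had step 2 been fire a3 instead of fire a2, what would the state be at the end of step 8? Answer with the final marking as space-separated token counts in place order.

1 4 14

(re-executing from step 2 with the substitution; state before step 2: [3 3 7])
step 2 (fire a3): [3 2 5]
step 3 (fire a3): [3 1 3]
step 4 (fire a1): [4 1 5]
step 5 (fire a4): [4 4 5]
step 6 (fire a2): [3 4 8]
step 7 (fire a2): [2 4 11]
step 8 (fire a2): [1 4 14]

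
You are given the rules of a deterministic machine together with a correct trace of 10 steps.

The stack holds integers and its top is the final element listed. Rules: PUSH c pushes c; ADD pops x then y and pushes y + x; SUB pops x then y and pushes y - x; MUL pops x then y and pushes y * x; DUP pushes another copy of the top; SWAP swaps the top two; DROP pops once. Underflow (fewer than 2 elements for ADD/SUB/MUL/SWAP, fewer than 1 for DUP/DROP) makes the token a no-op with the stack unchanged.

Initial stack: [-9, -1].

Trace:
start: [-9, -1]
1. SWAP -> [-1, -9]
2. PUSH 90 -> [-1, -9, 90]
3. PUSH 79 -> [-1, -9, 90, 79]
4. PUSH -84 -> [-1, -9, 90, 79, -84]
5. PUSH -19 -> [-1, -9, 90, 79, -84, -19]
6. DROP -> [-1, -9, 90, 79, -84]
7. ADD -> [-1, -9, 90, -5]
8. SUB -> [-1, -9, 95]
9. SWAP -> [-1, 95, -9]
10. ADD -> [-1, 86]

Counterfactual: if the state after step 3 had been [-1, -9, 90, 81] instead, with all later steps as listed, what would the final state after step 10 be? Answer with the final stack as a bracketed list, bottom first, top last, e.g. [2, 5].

[-1, 84]

state after step 3 := [-1, -9, 90, 81]
4. PUSH -84 -> [-1, -9, 90, 81, -84]
5. PUSH -19 -> [-1, -9, 90, 81, -84, -19]
6. DROP -> [-1, -9, 90, 81, -84]
7. ADD -> [-1, -9, 90, -3]
8. SUB -> [-1, -9, 93]
9. SWAP -> [-1, 93, -9]
10. ADD -> [-1, 84]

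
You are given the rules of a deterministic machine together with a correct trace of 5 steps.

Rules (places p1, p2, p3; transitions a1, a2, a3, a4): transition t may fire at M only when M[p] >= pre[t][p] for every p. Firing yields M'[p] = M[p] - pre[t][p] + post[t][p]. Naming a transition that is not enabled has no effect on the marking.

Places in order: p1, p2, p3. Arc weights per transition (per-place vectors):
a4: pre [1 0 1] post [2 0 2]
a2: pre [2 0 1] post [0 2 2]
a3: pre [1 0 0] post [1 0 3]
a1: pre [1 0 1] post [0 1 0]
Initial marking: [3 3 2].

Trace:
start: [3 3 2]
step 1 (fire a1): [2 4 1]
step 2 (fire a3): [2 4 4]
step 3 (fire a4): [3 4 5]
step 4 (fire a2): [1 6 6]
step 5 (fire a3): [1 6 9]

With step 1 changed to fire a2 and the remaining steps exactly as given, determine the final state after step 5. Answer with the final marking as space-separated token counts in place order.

(re-executing from step 1 with the substitution; state before step 1: [3 3 2])
step 1 (fire a2): [1 5 3]
step 2 (fire a3): [1 5 6]
step 3 (fire a4): [2 5 7]
step 4 (fire a2): [0 7 8]
step 5 (fire a3): [0 7 8]

0 7 8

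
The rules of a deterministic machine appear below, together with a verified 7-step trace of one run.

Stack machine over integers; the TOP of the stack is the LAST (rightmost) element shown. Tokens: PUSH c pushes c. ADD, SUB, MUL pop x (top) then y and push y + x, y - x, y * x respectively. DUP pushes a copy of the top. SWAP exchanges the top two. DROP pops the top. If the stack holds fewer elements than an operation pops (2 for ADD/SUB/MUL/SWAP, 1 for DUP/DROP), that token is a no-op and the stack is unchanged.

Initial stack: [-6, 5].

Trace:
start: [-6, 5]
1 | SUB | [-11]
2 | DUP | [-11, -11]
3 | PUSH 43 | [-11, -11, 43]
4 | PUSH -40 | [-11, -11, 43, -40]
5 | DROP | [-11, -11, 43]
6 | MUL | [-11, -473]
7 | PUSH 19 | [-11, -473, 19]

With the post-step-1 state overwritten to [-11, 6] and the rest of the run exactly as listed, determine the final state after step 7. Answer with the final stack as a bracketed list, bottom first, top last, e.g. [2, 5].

[-11, 6, 258, 19]

state after step 1 := [-11, 6]
2 | DUP | [-11, 6, 6]
3 | PUSH 43 | [-11, 6, 6, 43]
4 | PUSH -40 | [-11, 6, 6, 43, -40]
5 | DROP | [-11, 6, 6, 43]
6 | MUL | [-11, 6, 258]
7 | PUSH 19 | [-11, 6, 258, 19]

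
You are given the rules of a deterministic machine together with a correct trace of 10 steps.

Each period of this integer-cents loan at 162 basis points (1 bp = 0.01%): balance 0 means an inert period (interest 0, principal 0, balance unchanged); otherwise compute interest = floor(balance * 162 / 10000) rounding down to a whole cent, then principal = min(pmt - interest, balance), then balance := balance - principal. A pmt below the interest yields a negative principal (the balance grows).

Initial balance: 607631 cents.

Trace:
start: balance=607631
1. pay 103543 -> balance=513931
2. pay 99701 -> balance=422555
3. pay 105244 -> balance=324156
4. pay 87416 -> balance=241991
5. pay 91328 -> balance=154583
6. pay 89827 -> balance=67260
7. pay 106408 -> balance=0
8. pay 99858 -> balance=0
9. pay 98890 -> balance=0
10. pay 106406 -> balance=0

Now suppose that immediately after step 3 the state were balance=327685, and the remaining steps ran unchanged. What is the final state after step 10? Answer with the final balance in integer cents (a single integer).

0

state after step 3 := balance=327685
4. pay 87416 -> balance=245577
5. pay 91328 -> balance=158227
6. pay 89827 -> balance=70963
7. pay 106408 -> balance=0
8. pay 99858 -> balance=0
9. pay 98890 -> balance=0
10. pay 106406 -> balance=0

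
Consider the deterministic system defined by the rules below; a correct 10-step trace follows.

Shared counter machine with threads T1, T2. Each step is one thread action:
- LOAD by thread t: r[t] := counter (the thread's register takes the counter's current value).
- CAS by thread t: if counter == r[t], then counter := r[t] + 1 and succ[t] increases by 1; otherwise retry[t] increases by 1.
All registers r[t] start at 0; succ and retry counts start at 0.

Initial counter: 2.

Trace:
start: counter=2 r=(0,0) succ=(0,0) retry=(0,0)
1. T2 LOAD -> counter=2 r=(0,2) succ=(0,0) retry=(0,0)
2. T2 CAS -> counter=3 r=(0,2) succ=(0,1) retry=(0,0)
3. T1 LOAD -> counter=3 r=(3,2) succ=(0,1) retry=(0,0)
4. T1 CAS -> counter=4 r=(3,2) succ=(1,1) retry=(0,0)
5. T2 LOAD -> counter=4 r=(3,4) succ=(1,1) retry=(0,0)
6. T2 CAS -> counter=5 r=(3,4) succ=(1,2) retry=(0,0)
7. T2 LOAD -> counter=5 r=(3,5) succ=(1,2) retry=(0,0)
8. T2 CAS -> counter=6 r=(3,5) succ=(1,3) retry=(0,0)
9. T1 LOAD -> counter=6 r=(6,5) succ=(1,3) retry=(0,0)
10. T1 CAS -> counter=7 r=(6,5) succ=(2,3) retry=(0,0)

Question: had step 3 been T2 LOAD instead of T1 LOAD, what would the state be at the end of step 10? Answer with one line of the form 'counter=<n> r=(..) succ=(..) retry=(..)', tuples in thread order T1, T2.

(re-executing from step 3 with the substitution; state before step 3: counter=3 r=(0,2) succ=(0,1) retry=(0,0))
3. T2 LOAD -> counter=3 r=(0,3) succ=(0,1) retry=(0,0)
4. T1 CAS -> counter=3 r=(0,3) succ=(0,1) retry=(1,0)
5. T2 LOAD -> counter=3 r=(0,3) succ=(0,1) retry=(1,0)
6. T2 CAS -> counter=4 r=(0,3) succ=(0,2) retry=(1,0)
7. T2 LOAD -> counter=4 r=(0,4) succ=(0,2) retry=(1,0)
8. T2 CAS -> counter=5 r=(0,4) succ=(0,3) retry=(1,0)
9. T1 LOAD -> counter=5 r=(5,4) succ=(0,3) retry=(1,0)
10. T1 CAS -> counter=6 r=(5,4) succ=(1,3) retry=(1,0)

counter=6 r=(5,4) succ=(1,3) retry=(1,0)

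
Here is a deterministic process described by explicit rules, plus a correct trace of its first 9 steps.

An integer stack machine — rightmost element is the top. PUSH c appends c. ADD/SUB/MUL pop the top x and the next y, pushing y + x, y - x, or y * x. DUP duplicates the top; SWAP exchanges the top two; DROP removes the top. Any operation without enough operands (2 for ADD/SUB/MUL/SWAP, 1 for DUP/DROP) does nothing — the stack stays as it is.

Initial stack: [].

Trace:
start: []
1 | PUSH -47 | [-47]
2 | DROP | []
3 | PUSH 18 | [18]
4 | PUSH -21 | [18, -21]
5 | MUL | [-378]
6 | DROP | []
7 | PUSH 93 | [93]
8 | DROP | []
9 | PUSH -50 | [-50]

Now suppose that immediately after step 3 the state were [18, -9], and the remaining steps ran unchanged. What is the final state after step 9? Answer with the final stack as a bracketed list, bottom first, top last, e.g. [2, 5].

[18, -50]

state after step 3 := [18, -9]
4 | PUSH -21 | [18, -9, -21]
5 | MUL | [18, 189]
6 | DROP | [18]
7 | PUSH 93 | [18, 93]
8 | DROP | [18]
9 | PUSH -50 | [18, -50]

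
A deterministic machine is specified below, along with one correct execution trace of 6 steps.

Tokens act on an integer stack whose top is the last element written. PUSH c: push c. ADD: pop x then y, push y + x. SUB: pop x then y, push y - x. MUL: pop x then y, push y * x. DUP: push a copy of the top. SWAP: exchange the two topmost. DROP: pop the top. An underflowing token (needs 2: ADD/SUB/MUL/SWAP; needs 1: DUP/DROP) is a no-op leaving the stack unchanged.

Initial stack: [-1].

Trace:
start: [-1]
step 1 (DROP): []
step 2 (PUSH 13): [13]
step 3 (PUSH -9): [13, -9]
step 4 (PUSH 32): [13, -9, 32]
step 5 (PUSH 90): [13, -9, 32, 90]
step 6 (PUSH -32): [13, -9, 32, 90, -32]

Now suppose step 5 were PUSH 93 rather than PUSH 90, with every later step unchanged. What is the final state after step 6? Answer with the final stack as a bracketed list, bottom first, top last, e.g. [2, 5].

(re-executing from step 5 with the substitution; state before step 5: [13, -9, 32])
step 5 (PUSH 93): [13, -9, 32, 93]
step 6 (PUSH -32): [13, -9, 32, 93, -32]

[13, -9, 32, 93, -32]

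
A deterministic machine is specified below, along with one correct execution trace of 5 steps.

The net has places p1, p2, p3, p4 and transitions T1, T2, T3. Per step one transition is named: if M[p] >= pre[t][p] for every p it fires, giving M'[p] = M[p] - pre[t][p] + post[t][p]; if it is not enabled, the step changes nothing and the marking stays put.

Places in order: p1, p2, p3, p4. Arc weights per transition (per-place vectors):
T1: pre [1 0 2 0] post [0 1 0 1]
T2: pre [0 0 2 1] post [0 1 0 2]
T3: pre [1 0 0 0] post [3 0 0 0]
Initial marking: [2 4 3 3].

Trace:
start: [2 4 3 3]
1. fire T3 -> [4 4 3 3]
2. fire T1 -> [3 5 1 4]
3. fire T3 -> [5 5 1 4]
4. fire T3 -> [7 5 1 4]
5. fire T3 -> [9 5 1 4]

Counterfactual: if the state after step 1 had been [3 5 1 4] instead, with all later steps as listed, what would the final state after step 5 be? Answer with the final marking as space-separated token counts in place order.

9 5 1 4

state after step 1 := [3 5 1 4]
2. fire T1 -> [3 5 1 4]
3. fire T3 -> [5 5 1 4]
4. fire T3 -> [7 5 1 4]
5. fire T3 -> [9 5 1 4]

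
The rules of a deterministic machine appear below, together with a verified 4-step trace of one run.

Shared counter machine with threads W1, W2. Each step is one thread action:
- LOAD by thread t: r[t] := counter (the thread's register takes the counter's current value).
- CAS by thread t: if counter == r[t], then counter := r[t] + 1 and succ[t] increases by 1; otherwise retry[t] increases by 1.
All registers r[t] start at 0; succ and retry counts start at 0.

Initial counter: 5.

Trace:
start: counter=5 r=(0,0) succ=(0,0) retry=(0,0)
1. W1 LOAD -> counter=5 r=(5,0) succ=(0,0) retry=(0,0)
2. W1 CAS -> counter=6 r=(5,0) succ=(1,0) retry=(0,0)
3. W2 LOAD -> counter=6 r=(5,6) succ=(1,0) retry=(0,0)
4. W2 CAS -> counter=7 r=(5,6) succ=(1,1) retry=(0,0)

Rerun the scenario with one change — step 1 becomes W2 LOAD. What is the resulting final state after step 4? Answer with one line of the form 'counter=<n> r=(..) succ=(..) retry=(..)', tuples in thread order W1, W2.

(re-executing from step 1 with the substitution; state before step 1: counter=5 r=(0,0) succ=(0,0) retry=(0,0))
1. W2 LOAD -> counter=5 r=(0,5) succ=(0,0) retry=(0,0)
2. W1 CAS -> counter=5 r=(0,5) succ=(0,0) retry=(1,0)
3. W2 LOAD -> counter=5 r=(0,5) succ=(0,0) retry=(1,0)
4. W2 CAS -> counter=6 r=(0,5) succ=(0,1) retry=(1,0)

counter=6 r=(0,5) succ=(0,1) retry=(1,0)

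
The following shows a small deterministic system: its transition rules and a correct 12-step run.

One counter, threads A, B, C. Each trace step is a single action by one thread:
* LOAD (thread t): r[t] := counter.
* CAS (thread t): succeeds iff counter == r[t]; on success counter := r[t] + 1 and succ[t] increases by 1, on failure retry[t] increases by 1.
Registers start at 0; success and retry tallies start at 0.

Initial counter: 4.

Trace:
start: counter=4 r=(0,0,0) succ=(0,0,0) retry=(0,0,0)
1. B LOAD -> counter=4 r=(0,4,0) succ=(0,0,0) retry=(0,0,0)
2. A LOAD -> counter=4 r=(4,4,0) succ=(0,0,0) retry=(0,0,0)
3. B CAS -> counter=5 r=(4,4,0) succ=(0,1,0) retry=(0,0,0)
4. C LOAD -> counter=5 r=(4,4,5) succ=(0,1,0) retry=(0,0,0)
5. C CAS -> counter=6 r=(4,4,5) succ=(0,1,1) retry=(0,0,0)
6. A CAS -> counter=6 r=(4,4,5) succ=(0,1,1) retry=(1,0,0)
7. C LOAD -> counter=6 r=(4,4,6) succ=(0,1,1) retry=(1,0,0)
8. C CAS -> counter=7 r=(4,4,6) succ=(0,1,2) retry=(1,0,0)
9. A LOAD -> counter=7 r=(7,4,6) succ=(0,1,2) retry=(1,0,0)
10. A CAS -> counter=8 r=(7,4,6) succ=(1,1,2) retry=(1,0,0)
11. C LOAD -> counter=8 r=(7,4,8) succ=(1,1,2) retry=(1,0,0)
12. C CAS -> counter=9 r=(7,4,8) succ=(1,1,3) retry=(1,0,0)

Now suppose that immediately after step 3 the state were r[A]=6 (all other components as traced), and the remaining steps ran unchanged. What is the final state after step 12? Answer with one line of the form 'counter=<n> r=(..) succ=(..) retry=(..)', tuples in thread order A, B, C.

counter=10 r=(8,4,9) succ=(2,1,3) retry=(0,0,0)

state after step 3 := counter=5 r=(6,4,0) succ=(0,1,0) retry=(0,0,0)
4. C LOAD -> counter=5 r=(6,4,5) succ=(0,1,0) retry=(0,0,0)
5. C CAS -> counter=6 r=(6,4,5) succ=(0,1,1) retry=(0,0,0)
6. A CAS -> counter=7 r=(6,4,5) succ=(1,1,1) retry=(0,0,0)
7. C LOAD -> counter=7 r=(6,4,7) succ=(1,1,1) retry=(0,0,0)
8. C CAS -> counter=8 r=(6,4,7) succ=(1,1,2) retry=(0,0,0)
9. A LOAD -> counter=8 r=(8,4,7) succ=(1,1,2) retry=(0,0,0)
10. A CAS -> counter=9 r=(8,4,7) succ=(2,1,2) retry=(0,0,0)
11. C LOAD -> counter=9 r=(8,4,9) succ=(2,1,2) retry=(0,0,0)
12. C CAS -> counter=10 r=(8,4,9) succ=(2,1,3) retry=(0,0,0)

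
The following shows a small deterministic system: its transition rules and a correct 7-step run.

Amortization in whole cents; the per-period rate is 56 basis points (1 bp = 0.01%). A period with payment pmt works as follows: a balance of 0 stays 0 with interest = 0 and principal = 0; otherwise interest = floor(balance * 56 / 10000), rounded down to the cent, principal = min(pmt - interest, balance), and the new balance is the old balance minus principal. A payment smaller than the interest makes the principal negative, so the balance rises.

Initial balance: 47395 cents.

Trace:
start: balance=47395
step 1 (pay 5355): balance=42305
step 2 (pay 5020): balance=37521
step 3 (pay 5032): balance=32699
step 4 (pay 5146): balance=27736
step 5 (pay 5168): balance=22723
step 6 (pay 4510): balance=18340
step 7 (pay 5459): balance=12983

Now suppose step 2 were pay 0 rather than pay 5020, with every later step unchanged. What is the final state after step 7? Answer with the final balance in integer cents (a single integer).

(re-executing from step 2 with the substitution; state before step 2: balance=42305)
step 2 (pay 0): balance=42541
step 3 (pay 5032): balance=37747
step 4 (pay 5146): balance=32812
step 5 (pay 5168): balance=27827
step 6 (pay 4510): balance=23472
step 7 (pay 5459): balance=18144

18144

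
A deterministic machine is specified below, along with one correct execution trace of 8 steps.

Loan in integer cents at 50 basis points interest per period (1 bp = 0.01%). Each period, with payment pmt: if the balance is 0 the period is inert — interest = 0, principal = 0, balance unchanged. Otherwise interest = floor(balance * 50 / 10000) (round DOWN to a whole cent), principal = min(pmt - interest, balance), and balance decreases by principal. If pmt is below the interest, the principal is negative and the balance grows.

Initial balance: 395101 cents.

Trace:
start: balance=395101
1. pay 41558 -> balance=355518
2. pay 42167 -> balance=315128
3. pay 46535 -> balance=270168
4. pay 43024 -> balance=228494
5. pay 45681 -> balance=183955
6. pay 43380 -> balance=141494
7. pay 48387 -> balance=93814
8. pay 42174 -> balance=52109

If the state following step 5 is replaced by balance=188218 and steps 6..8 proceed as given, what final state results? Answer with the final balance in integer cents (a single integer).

state after step 5 := balance=188218
6. pay 43380 -> balance=145779
7. pay 48387 -> balance=98120
8. pay 42174 -> balance=56436

56436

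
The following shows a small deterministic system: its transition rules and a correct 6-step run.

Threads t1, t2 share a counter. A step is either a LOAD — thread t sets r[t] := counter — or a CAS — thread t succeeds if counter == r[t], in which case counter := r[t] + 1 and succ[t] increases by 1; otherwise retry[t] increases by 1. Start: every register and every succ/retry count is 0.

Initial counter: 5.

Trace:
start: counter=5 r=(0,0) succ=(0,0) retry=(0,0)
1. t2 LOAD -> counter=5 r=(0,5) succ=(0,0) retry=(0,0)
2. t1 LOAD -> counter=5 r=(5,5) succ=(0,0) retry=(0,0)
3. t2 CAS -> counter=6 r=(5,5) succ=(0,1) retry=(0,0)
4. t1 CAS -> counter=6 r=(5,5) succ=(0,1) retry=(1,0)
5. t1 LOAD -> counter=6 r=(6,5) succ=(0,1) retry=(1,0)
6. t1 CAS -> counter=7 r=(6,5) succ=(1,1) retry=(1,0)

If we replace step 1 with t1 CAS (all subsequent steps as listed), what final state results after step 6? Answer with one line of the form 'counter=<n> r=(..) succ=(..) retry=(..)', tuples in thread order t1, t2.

counter=7 r=(6,0) succ=(2,0) retry=(1,1)

(re-executing from step 1 with the substitution; state before step 1: counter=5 r=(0,0) succ=(0,0) retry=(0,0))
1. t1 CAS -> counter=5 r=(0,0) succ=(0,0) retry=(1,0)
2. t1 LOAD -> counter=5 r=(5,0) succ=(0,0) retry=(1,0)
3. t2 CAS -> counter=5 r=(5,0) succ=(0,0) retry=(1,1)
4. t1 CAS -> counter=6 r=(5,0) succ=(1,0) retry=(1,1)
5. t1 LOAD -> counter=6 r=(6,0) succ=(1,0) retry=(1,1)
6. t1 CAS -> counter=7 r=(6,0) succ=(2,0) retry=(1,1)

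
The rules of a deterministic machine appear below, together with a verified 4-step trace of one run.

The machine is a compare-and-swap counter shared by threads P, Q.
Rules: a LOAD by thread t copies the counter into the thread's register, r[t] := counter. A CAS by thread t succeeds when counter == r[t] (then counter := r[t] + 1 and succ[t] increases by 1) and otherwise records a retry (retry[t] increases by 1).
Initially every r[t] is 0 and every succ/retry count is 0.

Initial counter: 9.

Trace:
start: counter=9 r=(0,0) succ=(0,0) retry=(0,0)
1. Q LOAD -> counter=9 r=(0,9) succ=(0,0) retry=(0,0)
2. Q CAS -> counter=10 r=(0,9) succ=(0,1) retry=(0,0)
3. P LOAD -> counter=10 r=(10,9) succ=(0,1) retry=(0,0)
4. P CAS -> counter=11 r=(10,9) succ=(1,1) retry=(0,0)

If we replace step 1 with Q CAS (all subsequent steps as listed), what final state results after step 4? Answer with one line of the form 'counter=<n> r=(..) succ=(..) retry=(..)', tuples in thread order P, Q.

counter=10 r=(9,0) succ=(1,0) retry=(0,2)

(re-executing from step 1 with the substitution; state before step 1: counter=9 r=(0,0) succ=(0,0) retry=(0,0))
1. Q CAS -> counter=9 r=(0,0) succ=(0,0) retry=(0,1)
2. Q CAS -> counter=9 r=(0,0) succ=(0,0) retry=(0,2)
3. P LOAD -> counter=9 r=(9,0) succ=(0,0) retry=(0,2)
4. P CAS -> counter=10 r=(9,0) succ=(1,0) retry=(0,2)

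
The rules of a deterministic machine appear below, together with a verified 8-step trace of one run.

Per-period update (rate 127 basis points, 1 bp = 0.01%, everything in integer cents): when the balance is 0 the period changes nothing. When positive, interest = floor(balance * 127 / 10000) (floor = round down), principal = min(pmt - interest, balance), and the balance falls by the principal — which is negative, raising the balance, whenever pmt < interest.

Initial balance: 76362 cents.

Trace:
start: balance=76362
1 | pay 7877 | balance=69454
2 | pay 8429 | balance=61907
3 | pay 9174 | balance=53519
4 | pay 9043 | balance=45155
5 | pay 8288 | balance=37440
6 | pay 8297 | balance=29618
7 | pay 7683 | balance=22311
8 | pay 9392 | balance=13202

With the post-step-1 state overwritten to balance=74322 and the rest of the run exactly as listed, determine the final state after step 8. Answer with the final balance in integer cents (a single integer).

18518

state after step 1 := balance=74322
2 | pay 8429 | balance=66836
3 | pay 9174 | balance=58510
4 | pay 9043 | balance=50210
5 | pay 8288 | balance=42559
6 | pay 8297 | balance=34802
7 | pay 7683 | balance=27560
8 | pay 9392 | balance=18518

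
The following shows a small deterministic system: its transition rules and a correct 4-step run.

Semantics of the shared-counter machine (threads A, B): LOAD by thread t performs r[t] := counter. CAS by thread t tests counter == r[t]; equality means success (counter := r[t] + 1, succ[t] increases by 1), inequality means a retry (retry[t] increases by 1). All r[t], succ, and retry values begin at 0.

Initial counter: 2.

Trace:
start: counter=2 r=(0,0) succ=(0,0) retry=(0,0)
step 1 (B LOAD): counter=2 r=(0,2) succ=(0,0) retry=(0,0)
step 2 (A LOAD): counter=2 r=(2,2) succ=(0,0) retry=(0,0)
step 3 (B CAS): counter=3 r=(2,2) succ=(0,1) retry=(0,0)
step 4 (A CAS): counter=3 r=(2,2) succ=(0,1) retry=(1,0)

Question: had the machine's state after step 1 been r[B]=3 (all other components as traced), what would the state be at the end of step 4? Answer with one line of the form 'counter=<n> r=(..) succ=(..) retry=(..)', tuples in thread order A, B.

counter=3 r=(2,3) succ=(1,0) retry=(0,1)

state after step 1 := counter=2 r=(0,3) succ=(0,0) retry=(0,0)
step 2 (A LOAD): counter=2 r=(2,3) succ=(0,0) retry=(0,0)
step 3 (B CAS): counter=2 r=(2,3) succ=(0,0) retry=(0,1)
step 4 (A CAS): counter=3 r=(2,3) succ=(1,0) retry=(0,1)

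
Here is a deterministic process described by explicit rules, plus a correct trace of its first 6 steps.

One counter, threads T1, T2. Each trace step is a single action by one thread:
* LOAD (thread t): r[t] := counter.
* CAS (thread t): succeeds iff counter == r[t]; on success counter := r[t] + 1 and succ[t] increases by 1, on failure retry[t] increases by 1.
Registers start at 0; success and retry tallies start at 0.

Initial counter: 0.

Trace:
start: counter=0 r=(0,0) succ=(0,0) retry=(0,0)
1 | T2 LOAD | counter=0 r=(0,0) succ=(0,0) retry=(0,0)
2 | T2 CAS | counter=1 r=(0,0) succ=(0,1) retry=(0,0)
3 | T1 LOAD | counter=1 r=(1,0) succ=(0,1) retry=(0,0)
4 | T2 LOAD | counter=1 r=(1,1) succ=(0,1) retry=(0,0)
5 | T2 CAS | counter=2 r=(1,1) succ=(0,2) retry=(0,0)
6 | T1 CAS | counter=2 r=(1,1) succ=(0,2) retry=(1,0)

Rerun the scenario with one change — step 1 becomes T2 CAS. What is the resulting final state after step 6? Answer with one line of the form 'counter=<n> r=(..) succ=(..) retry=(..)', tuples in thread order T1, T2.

counter=2 r=(1,1) succ=(0,2) retry=(1,1)

(re-executing from step 1 with the substitution; state before step 1: counter=0 r=(0,0) succ=(0,0) retry=(0,0))
1 | T2 CAS | counter=1 r=(0,0) succ=(0,1) retry=(0,0)
2 | T2 CAS | counter=1 r=(0,0) succ=(0,1) retry=(0,1)
3 | T1 LOAD | counter=1 r=(1,0) succ=(0,1) retry=(0,1)
4 | T2 LOAD | counter=1 r=(1,1) succ=(0,1) retry=(0,1)
5 | T2 CAS | counter=2 r=(1,1) succ=(0,2) retry=(0,1)
6 | T1 CAS | counter=2 r=(1,1) succ=(0,2) retry=(1,1)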